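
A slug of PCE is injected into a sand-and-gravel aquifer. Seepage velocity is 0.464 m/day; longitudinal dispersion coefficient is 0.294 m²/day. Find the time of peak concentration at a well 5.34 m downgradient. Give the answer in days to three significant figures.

10.2 days

For the 1D instantaneous-source solution, setting ∂C/∂t = 0 at fixed x gives v²t² + 2Dt − x² = 0, so t = (√(D² + v²x²) − D)/v².
√(D² + v²x²) = √(0.294² + 0.464² × 5.34²) = 2.495; v² = 0.215296.
t = (2.495 − 0.294)/0.215296 = 10.2 days (vs. the pure-advection estimate x/v = 11.5 d).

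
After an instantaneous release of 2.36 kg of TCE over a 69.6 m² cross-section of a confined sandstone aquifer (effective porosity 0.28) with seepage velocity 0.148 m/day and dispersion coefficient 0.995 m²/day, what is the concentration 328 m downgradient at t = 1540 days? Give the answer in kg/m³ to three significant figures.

0.000170 kg/m³

For an instantaneous plane source, C(x,t) = M/(n_e·A·√(4πDt)) · exp(−(x−vt)²/(4Dt)), with n_e·A the pore (flow) area.
Plume center vt = 0.148 × 1540 = 227.92 m, so the well at 328 m is 100.08 m downgradient of the peak.
√(4πDt) = 138.8 m, giving peak height M/(n_e·A·√(4πDt)) = 2.36/(0.28 × 69.6 × 138.8) = 0.0008725 kg/m³.
(x−vt)²/(4Dt) = (100.08)²/(4 × 0.995 × 1540) = 1.634; exp(−1.634) = 0.1951.
C = 0.0008725 × 0.1951 = 0.000170 kg/m³.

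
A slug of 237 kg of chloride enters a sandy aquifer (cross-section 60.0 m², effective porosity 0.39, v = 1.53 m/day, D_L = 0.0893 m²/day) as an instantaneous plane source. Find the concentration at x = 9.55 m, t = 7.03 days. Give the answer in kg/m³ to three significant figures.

2.02 kg/m³

For an instantaneous plane source, C(x,t) = M/(n_e·A·√(4πDt)) · exp(−(x−vt)²/(4Dt)), with n_e·A the pore (flow) area.
Plume center vt = 1.53 × 7.03 = 10.7559 m, so the well at 9.55 m is 1.2059 m upgradient of the peak.
√(4πDt) = 2.809 m, giving peak height M/(n_e·A·√(4πDt)) = 237/(0.39 × 60.0 × 2.809) = 3.606 kg/m³.
(x−vt)²/(4Dt) = (-1.2059)²/(4 × 0.0893 × 7.03) = 0.5791; exp(−0.5791) = 0.5604.
C = 3.606 × 0.5604 = 2.02 kg/m³.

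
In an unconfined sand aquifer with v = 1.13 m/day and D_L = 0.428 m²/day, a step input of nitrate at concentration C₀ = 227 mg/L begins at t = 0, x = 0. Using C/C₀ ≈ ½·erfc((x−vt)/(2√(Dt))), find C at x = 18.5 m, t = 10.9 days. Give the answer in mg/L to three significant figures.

4.88 mg/L

For a continuous step input, C/C₀ ≈ ½·erfc((x−vt)/(2√(Dt))).
vt = 1.13 × 10.9 = 12.317 m and 2√(Dt) = 2√(0.428 × 10.9) = 4.320 m.
Argument (x−vt)/(2√(Dt)) = (18.5 − 12.317)/4.320 = 1.431; ½·erfc(1.431) = 0.02150.
C = 227 × 0.02150 = 4.88 mg/L.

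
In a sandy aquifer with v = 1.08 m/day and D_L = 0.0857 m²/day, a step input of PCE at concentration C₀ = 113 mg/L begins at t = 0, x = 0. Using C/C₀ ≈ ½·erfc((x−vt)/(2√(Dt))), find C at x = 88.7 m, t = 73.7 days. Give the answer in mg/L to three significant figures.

0.589 mg/L

For a continuous step input, C/C₀ ≈ ½·erfc((x−vt)/(2√(Dt))).
vt = 1.08 × 73.7 = 79.596 m and 2√(Dt) = 2√(0.0857 × 73.7) = 5.026 m.
Argument (x−vt)/(2√(Dt)) = (88.7 − 79.596)/5.026 = 1.811; ½·erfc(1.811) = 0.005216.
C = 113 × 0.005216 = 0.589 mg/L.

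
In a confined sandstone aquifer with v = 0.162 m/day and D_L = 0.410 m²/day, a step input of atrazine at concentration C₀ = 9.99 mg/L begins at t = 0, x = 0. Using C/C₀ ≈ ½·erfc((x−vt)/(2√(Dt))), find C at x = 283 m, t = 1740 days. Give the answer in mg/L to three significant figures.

For a continuous step input, C/C₀ ≈ ½·erfc((x−vt)/(2√(Dt))).
vt = 0.162 × 1740 = 281.88 m and 2√(Dt) = 2√(0.410 × 1740) = 53.42 m.
Argument (x−vt)/(2√(Dt)) = (283 − 281.88)/53.42 = 0.02097; ½·erfc(0.02097) = 0.4882.
C = 9.99 × 0.4882 = 4.88 mg/L.

4.88 mg/L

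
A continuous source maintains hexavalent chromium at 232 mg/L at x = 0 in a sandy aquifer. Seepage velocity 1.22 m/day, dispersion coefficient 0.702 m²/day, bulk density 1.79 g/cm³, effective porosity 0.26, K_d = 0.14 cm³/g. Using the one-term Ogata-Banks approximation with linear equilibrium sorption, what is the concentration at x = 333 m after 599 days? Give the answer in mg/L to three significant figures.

Retardation factor R = 1 + ρ_b·K_d/n = 1 + 1.79 × 0.14/0.26 = 1.964.
Sorption retards both mechanisms: v_R = v/R = 0.6212 m/day, D_R = D/R = 0.3574 m²/day.
v_R·t = 0.6212 × 599 = 372.0988 m; 2√(D_R t) = 29.26 m; argument = (333 − 372.0988)/29.26 = -1.336.
C = C₀ × ½·erfc(-1.336) = 232 × 0.9706 = 225 mg/L.

225 mg/L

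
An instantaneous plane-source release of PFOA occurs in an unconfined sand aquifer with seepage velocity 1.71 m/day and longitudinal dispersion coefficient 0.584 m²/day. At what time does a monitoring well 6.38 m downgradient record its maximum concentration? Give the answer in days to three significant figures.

For the 1D instantaneous-source solution, setting ∂C/∂t = 0 at fixed x gives v²t² + 2Dt − x² = 0, so t = (√(D² + v²x²) − D)/v².
√(D² + v²x²) = √(0.584² + 1.71² × 6.38²) = 10.93; v² = 2.9241.
t = (10.93 − 0.584)/2.9241 = 3.54 days (vs. the pure-advection estimate x/v = 3.73 d).

3.54 days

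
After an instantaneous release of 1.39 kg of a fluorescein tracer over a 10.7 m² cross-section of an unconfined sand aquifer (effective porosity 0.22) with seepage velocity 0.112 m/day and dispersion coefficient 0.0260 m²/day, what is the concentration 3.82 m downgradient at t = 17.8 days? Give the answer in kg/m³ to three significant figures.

0.0404 kg/m³

For an instantaneous plane source, C(x,t) = M/(n_e·A·√(4πDt)) · exp(−(x−vt)²/(4Dt)), with n_e·A the pore (flow) area.
Plume center vt = 0.112 × 17.8 = 1.9936 m, so the well at 3.82 m is 1.8264 m downgradient of the peak.
√(4πDt) = 2.412 m, giving peak height M/(n_e·A·√(4πDt)) = 1.39/(0.22 × 10.7 × 2.412) = 0.2448 kg/m³.
(x−vt)²/(4Dt) = (1.8264)²/(4 × 0.0260 × 17.8) = 1.802; exp(−1.802) = 0.1650.
C = 0.2448 × 0.1650 = 0.0404 kg/m³.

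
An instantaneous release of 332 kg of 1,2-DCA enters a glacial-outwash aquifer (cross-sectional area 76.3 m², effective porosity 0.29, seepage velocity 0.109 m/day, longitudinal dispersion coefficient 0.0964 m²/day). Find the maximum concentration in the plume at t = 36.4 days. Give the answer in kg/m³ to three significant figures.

The peak of an instantaneous 1D plume sits at x = vt; there the Gaussian factor is 1 and C_max = M/(n_e·A·√(4πDt)), where n_e·A is the pore area the mass is dissolved in.
√(4πDt) = √(4π × 0.0964 × 36.4) = 6.640 m, so C_max = 332/(0.29 × 76.3 × 6.640) = 2.26 kg/m³.

2.26 kg/m³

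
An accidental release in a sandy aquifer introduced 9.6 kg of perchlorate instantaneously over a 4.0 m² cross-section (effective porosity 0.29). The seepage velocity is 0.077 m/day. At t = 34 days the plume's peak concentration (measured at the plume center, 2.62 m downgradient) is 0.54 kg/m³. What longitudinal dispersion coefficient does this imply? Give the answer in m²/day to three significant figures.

At the plume center C_max = M/(n_e·A·√(4πDt)), so D = M²/(4πt·(n_e·A·C_max)²).
n_e·A·C_max = 0.29 × 4.0 × 0.54 = 0.6264 kg/m.
D = 9.6²/(4π × 34 × 0.6264²) = 0.550 m²/day.

0.550 m²/day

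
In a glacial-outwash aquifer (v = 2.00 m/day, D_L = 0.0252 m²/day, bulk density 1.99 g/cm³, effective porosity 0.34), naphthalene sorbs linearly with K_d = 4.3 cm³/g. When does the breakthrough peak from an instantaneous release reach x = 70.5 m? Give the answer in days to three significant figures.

922 days

Retardation factor R = 1 + ρ_b·K_d/n = 1 + 1.99 × 4.3/0.34 = 26.17.
Sorption retards both mechanisms: v_R = v/R = 0.07642 m/day, D_R = D/R = 0.0009629 m²/day.
Peak time from v_R²t² + 2D_R t − x² = 0: t = (√(D_R² + v_R²x²) − D_R)/v_R².
√(D_R² + v_R²x²) = √(0.0009629² + 0.07642² × 70.5²) = 5.388; v_R² = 0.005840.
t = (5.388 − 0.0009629)/0.005840 = 922 days.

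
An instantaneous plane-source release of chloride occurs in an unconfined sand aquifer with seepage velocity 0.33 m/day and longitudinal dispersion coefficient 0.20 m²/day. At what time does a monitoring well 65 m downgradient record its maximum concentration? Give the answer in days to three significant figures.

For the 1D instantaneous-source solution, setting ∂C/∂t = 0 at fixed x gives v²t² + 2Dt − x² = 0, so t = (√(D² + v²x²) − D)/v².
√(D² + v²x²) = √(0.20² + 0.33² × 65²) = 21.45; v² = 0.1089.
t = (21.45 − 0.20)/0.1089 = 195 days (vs. the pure-advection estimate x/v = 197 d).

195 days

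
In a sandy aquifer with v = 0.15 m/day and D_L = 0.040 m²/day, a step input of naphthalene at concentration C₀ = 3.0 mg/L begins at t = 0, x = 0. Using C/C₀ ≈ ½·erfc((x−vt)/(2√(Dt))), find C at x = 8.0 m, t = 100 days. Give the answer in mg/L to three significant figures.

For a continuous step input, C/C₀ ≈ ½·erfc((x−vt)/(2√(Dt))).
vt = 0.15 × 100 = 15 m and 2√(Dt) = 2√(0.040 × 100) = 4.000 m.
Argument (x−vt)/(2√(Dt)) = (8.0 − 15)/4.000 = -1.750; ½·erfc(-1.750) = 0.9933.
C = 3.0 × 0.9933 = 2.98 mg/L.

2.98 mg/L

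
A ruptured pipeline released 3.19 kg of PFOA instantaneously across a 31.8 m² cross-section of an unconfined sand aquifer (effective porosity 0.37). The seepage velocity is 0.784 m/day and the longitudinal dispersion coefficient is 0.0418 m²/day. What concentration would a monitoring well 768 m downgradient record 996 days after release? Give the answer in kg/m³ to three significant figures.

For an instantaneous plane source, C(x,t) = M/(n_e·A·√(4πDt)) · exp(−(x−vt)²/(4Dt)), with n_e·A the pore (flow) area.
Plume center vt = 0.784 × 996 = 780.864 m, so the well at 768 m is 12.864 m upgradient of the peak.
√(4πDt) = 22.87 m, giving peak height M/(n_e·A·√(4πDt)) = 3.19/(0.37 × 31.8 × 22.87) = 0.01185 kg/m³.
(x−vt)²/(4Dt) = (-12.864)²/(4 × 0.0418 × 996) = 0.9937; exp(−0.9937) = 0.3702.
C = 0.01185 × 0.3702 = 0.00439 kg/m³.

0.00439 kg/m³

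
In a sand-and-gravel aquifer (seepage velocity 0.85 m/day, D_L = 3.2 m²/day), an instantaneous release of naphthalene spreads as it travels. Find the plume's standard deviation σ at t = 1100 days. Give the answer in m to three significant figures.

83.9 m

Dispersive spreading gives a Gaussian with σ² = 2Dt; advection only shifts the center.
σ = √(2 × 3.2 × 1100) = 83.9 m.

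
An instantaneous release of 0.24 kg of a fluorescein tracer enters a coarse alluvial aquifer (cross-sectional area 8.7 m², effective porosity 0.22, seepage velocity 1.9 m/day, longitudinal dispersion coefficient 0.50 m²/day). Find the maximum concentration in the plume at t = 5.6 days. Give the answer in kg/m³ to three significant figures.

0.0211 kg/m³

The peak of an instantaneous 1D plume sits at x = vt; there the Gaussian factor is 1 and C_max = M/(n_e·A·√(4πDt)), where n_e·A is the pore area the mass is dissolved in.
√(4πDt) = √(4π × 0.50 × 5.6) = 5.932 m, so C_max = 0.24/(0.22 × 8.7 × 5.932) = 0.0211 kg/m³.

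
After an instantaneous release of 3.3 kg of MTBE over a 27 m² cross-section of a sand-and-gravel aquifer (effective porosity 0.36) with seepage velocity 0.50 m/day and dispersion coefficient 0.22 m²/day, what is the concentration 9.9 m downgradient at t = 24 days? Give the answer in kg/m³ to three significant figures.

0.0338 kg/m³

For an instantaneous plane source, C(x,t) = M/(n_e·A·√(4πDt)) · exp(−(x−vt)²/(4Dt)), with n_e·A the pore (flow) area.
Plume center vt = 0.50 × 24 = 12 m, so the well at 9.9 m is 2.1 m upgradient of the peak.
√(4πDt) = 8.146 m, giving peak height M/(n_e·A·√(4πDt)) = 3.3/(0.36 × 27 × 8.146) = 0.04168 kg/m³.
(x−vt)²/(4Dt) = (-2.1)²/(4 × 0.22 × 24) = 0.2088; exp(−0.2088) = 0.8116.
C = 0.04168 × 0.8116 = 0.0338 kg/m³.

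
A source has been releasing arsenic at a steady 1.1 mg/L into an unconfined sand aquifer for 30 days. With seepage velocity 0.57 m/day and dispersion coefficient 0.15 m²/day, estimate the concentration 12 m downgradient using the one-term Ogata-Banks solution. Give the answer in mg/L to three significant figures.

1.05 mg/L

For a continuous step input, C/C₀ ≈ ½·erfc((x−vt)/(2√(Dt))).
vt = 0.57 × 30 = 17.1 m and 2√(Dt) = 2√(0.15 × 30) = 4.243 m.
Argument (x−vt)/(2√(Dt)) = (12 − 17.1)/4.243 = -1.202; ½·erfc(-1.202) = 0.9554.
C = 1.1 × 0.9554 = 1.05 mg/L.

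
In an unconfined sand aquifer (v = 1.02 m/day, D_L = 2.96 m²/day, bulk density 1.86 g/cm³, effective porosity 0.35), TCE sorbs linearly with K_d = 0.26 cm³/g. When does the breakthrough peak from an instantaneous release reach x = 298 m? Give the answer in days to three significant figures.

689 days

Retardation factor R = 1 + ρ_b·K_d/n = 1 + 1.86 × 0.26/0.35 = 2.382.
Sorption retards both mechanisms: v_R = v/R = 0.4282 m/day, D_R = D/R = 1.243 m²/day.
Peak time from v_R²t² + 2D_R t − x² = 0: t = (√(D_R² + v_R²x²) − D_R)/v_R².
√(D_R² + v_R²x²) = √(1.243² + 0.4282² × 298²) = 127.6; v_R² = 0.1834.
t = (127.6 − 1.243)/0.1834 = 689 days.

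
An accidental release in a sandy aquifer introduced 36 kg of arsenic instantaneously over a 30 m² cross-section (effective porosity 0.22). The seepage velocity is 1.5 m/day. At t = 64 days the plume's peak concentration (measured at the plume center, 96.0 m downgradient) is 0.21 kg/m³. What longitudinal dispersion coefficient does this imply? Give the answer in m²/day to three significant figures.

At the plume center C_max = M/(n_e·A·√(4πDt)), so D = M²/(4πt·(n_e·A·C_max)²).
n_e·A·C_max = 0.22 × 30 × 0.21 = 1.386 kg/m.
D = 36²/(4π × 64 × 1.386²) = 0.839 m²/day.

0.839 m²/day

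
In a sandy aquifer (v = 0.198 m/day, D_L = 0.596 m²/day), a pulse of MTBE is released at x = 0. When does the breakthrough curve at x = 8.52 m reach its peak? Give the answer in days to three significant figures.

30.4 days

For the 1D instantaneous-source solution, setting ∂C/∂t = 0 at fixed x gives v²t² + 2Dt − x² = 0, so t = (√(D² + v²x²) − D)/v².
√(D² + v²x²) = √(0.596² + 0.198² × 8.52²) = 1.789; v² = 0.039204.
t = (1.789 − 0.596)/0.039204 = 30.4 days (vs. the pure-advection estimate x/v = 43.0 d).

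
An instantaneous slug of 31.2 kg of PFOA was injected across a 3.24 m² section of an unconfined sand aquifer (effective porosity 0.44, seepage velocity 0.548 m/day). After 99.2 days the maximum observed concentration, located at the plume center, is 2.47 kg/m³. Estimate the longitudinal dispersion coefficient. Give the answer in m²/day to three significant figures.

0.0630 m²/day

At the plume center C_max = M/(n_e·A·√(4πDt)), so D = M²/(4πt·(n_e·A·C_max)²).
n_e·A·C_max = 0.44 × 3.24 × 2.47 = 3.521 kg/m.
D = 31.2²/(4π × 99.2 × 3.521²) = 0.0630 m²/day.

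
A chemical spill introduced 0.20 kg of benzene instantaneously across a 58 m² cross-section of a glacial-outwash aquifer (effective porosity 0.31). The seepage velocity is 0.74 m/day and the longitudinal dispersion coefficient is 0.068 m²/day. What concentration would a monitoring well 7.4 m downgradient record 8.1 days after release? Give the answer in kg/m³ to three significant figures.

For an instantaneous plane source, C(x,t) = M/(n_e·A·√(4πDt)) · exp(−(x−vt)²/(4Dt)), with n_e·A the pore (flow) area.
Plume center vt = 0.74 × 8.1 = 5.994 m, so the well at 7.4 m is 1.406 m downgradient of the peak.
√(4πDt) = 2.631 m, giving peak height M/(n_e·A·√(4πDt)) = 0.20/(0.31 × 58 × 2.631) = 0.004228 kg/m³.
(x−vt)²/(4Dt) = (1.406)²/(4 × 0.068 × 8.1) = 0.8973; exp(−0.8973) = 0.4077.
C = 0.004228 × 0.4077 = 0.00172 kg/m³.

0.00172 kg/m³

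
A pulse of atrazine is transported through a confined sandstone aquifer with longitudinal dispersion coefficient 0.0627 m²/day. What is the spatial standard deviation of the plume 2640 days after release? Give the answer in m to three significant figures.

Dispersive spreading gives a Gaussian with σ² = 2Dt; advection only shifts the center.
σ = √(2 × 0.0627 × 2640) = 18.2 m.

18.2 m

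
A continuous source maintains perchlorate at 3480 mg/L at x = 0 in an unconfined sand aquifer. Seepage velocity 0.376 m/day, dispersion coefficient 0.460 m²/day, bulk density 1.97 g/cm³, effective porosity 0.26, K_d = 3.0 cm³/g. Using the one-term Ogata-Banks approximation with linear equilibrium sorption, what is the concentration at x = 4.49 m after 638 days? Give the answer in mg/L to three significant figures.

3030 mg/L

Retardation factor R = 1 + ρ_b·K_d/n = 1 + 1.97 × 3.0/0.26 = 23.73.
Sorption retards both mechanisms: v_R = v/R = 0.01584 m/day, D_R = D/R = 0.01938 m²/day.
v_R·t = 0.01584 × 638 = 10.10592 m; 2√(D_R t) = 7.033 m; argument = (4.49 − 10.10592)/7.033 = -0.7985.
C = C₀ × ½·erfc(-0.7985) = 3480 × 0.8706 = 3030 mg/L.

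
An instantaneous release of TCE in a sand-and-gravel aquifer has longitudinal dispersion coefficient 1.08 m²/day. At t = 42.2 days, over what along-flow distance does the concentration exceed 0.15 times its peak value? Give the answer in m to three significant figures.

37.2 m

The plume is Gaussian with σ = √(2Dt) = √(2 × 1.08 × 42.2) = 9.547 m.
C/C_peak = exp(−Δx²/(2σ²)) = 0.15 ⇒ Δx = σ·√(−2 ln 0.15) = 9.547 × 1.948 = 18.60 m.
Width = 2Δx = 37.2 m.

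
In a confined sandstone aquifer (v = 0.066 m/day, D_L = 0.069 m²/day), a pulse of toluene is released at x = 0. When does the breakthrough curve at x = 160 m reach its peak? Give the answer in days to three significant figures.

For the 1D instantaneous-source solution, setting ∂C/∂t = 0 at fixed x gives v²t² + 2Dt − x² = 0, so t = (√(D² + v²x²) − D)/v².
√(D² + v²x²) = √(0.069² + 0.066² × 160²) = 10.56; v² = 0.004356.
t = (10.56 − 0.069)/0.004356 = 2410 days (vs. the pure-advection estimate x/v = 2420 d).

2410 days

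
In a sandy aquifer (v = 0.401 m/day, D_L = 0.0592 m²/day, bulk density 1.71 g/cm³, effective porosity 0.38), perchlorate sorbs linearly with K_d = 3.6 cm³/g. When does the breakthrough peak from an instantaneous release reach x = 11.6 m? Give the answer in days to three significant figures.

491 days

Retardation factor R = 1 + ρ_b·K_d/n = 1 + 1.71 × 3.6/0.38 = 17.20.
Sorption retards both mechanisms: v_R = v/R = 0.02331 m/day, D_R = D/R = 0.003442 m²/day.
Peak time from v_R²t² + 2D_R t − x² = 0: t = (√(D_R² + v_R²x²) − D_R)/v_R².
√(D_R² + v_R²x²) = √(0.003442² + 0.02331² × 11.6²) = 0.2704; v_R² = 0.0005434.
t = (0.2704 − 0.003442)/0.0005434 = 491 days.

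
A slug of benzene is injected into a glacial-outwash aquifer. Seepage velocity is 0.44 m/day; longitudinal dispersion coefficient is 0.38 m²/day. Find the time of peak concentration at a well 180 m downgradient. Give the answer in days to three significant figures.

For the 1D instantaneous-source solution, setting ∂C/∂t = 0 at fixed x gives v²t² + 2Dt − x² = 0, so t = (√(D² + v²x²) − D)/v².
√(D² + v²x²) = √(0.38² + 0.44² × 180²) = 79.20; v² = 0.1936.
t = (79.20 − 0.38)/0.1936 = 407 days (vs. the pure-advection estimate x/v = 409 d).

407 days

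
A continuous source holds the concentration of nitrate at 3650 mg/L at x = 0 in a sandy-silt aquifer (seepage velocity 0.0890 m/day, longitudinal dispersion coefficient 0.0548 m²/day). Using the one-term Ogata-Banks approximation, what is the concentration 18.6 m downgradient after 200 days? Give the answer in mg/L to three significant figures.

1580 mg/L

For a continuous step input, C/C₀ ≈ ½·erfc((x−vt)/(2√(Dt))).
vt = 0.0890 × 200 = 17.8 m and 2√(Dt) = 2√(0.0548 × 200) = 6.621 m.
Argument (x−vt)/(2√(Dt)) = (18.6 − 17.8)/6.621 = 0.1208; ½·erfc(0.1208) = 0.4322.
C = 3650 × 0.4322 = 1580 mg/L.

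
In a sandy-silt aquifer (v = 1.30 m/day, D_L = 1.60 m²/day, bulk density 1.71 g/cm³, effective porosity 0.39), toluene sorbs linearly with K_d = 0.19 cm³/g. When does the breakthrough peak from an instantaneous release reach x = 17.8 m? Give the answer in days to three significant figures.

23.4 days

Retardation factor R = 1 + ρ_b·K_d/n = 1 + 1.71 × 0.19/0.39 = 1.833.
Sorption retards both mechanisms: v_R = v/R = 0.7092 m/day, D_R = D/R = 0.8729 m²/day.
Peak time from v_R²t² + 2D_R t − x² = 0: t = (√(D_R² + v_R²x²) − D_R)/v_R².
√(D_R² + v_R²x²) = √(0.8729² + 0.7092² × 17.8²) = 12.65; v_R² = 0.5030.
t = (12.65 − 0.8729)/0.5030 = 23.4 days.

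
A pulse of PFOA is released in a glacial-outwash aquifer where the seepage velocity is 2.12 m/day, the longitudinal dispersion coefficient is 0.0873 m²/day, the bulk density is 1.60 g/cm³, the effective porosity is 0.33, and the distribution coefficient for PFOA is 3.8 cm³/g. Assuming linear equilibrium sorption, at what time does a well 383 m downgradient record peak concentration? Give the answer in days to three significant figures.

Retardation factor R = 1 + ρ_b·K_d/n = 1 + 1.60 × 3.8/0.33 = 19.42.
Sorption retards both mechanisms: v_R = v/R = 0.1092 m/day, D_R = D/R = 0.004495 m²/day.
Peak time from v_R²t² + 2D_R t − x² = 0: t = (√(D_R² + v_R²x²) − D_R)/v_R².
√(D_R² + v_R²x²) = √(0.004495² + 0.1092² × 383²) = 41.82; v_R² = 0.01192.
t = (41.82 − 0.004495)/0.01192 = 3510 days.

3510 days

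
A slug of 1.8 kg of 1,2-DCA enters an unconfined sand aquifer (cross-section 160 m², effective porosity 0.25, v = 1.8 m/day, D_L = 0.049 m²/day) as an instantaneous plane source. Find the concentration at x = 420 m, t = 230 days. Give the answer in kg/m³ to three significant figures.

0.00170 kg/m³

For an instantaneous plane source, C(x,t) = M/(n_e·A·√(4πDt)) · exp(−(x−vt)²/(4Dt)), with n_e·A the pore (flow) area.
Plume center vt = 1.8 × 230 = 414 m, so the well at 420 m is 6 m downgradient of the peak.
√(4πDt) = 11.90 m, giving peak height M/(n_e·A·√(4πDt)) = 1.8/(0.25 × 160 × 11.90) = 0.003782 kg/m³.
(x−vt)²/(4Dt) = (6)²/(4 × 0.049 × 230) = 0.7986; exp(−0.7986) = 0.4500.
C = 0.003782 × 0.4500 = 0.00170 kg/m³.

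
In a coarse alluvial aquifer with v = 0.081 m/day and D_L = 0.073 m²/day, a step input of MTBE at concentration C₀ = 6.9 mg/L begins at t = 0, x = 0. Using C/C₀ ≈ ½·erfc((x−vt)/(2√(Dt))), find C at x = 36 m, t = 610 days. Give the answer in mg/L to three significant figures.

6.36 mg/L

For a continuous step input, C/C₀ ≈ ½·erfc((x−vt)/(2√(Dt))).
vt = 0.081 × 610 = 49.41 m and 2√(Dt) = 2√(0.073 × 610) = 13.35 m.
Argument (x−vt)/(2√(Dt)) = (36 − 49.41)/13.35 = -1.004; ½·erfc(-1.004) = 0.9222.
C = 6.9 × 0.9222 = 6.36 mg/L.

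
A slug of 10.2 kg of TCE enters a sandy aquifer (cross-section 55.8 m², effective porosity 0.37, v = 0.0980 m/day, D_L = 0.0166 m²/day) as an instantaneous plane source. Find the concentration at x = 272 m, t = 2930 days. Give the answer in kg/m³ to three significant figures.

0.00615 kg/m³

For an instantaneous plane source, C(x,t) = M/(n_e·A·√(4πDt)) · exp(−(x−vt)²/(4Dt)), with n_e·A the pore (flow) area.
Plume center vt = 0.0980 × 2930 = 287.14 m, so the well at 272 m is 15.14 m upgradient of the peak.
√(4πDt) = 24.72 m, giving peak height M/(n_e·A·√(4πDt)) = 10.2/(0.37 × 55.8 × 24.72) = 0.01999 kg/m³.
(x−vt)²/(4Dt) = (-15.14)²/(4 × 0.0166 × 2930) = 1.178; exp(−1.178) = 0.3079.
C = 0.01999 × 0.3079 = 0.00615 kg/m³.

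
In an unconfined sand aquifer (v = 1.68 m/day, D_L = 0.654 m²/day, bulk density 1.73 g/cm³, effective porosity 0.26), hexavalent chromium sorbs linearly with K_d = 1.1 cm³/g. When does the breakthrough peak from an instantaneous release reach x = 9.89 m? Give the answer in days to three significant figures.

47.1 days

Retardation factor R = 1 + ρ_b·K_d/n = 1 + 1.73 × 1.1/0.26 = 8.319.
Sorption retards both mechanisms: v_R = v/R = 0.2019 m/day, D_R = D/R = 0.07862 m²/day.
Peak time from v_R²t² + 2D_R t − x² = 0: t = (√(D_R² + v_R²x²) − D_R)/v_R².
√(D_R² + v_R²x²) = √(0.07862² + 0.2019² × 9.89²) = 1.998; v_R² = 0.04076.
t = (1.998 − 0.07862)/0.04076 = 47.1 days.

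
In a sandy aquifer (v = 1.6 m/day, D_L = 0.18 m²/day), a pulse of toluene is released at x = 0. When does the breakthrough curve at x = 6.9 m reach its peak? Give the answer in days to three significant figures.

For the 1D instantaneous-source solution, setting ∂C/∂t = 0 at fixed x gives v²t² + 2Dt − x² = 0, so t = (√(D² + v²x²) − D)/v².
√(D² + v²x²) = √(0.18² + 1.6² × 6.9²) = 11.04; v² = 2.56.
t = (11.04 − 0.18)/2.56 = 4.24 days (vs. the pure-advection estimate x/v = 4.31 d).

4.24 days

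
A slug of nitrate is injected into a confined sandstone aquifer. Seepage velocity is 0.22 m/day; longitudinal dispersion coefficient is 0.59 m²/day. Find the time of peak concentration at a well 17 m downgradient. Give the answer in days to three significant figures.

For the 1D instantaneous-source solution, setting ∂C/∂t = 0 at fixed x gives v²t² + 2Dt − x² = 0, so t = (√(D² + v²x²) − D)/v².
√(D² + v²x²) = √(0.59² + 0.22² × 17²) = 3.786; v² = 0.0484.
t = (3.786 − 0.59)/0.0484 = 66.0 days (vs. the pure-advection estimate x/v = 77.3 d).

66.0 days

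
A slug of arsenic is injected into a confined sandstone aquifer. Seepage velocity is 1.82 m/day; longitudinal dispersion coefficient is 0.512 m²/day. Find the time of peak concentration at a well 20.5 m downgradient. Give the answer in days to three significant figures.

For the 1D instantaneous-source solution, setting ∂C/∂t = 0 at fixed x gives v²t² + 2Dt − x² = 0, so t = (√(D² + v²x²) − D)/v².
√(D² + v²x²) = √(0.512² + 1.82² × 20.5²) = 37.31; v² = 3.3124.
t = (37.31 − 0.512)/3.3124 = 11.1 days (vs. the pure-advection estimate x/v = 11.3 d).

11.1 days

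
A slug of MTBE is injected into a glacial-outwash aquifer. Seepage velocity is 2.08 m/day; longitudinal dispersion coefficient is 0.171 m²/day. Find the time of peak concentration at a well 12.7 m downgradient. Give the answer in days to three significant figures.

For the 1D instantaneous-source solution, setting ∂C/∂t = 0 at fixed x gives v²t² + 2Dt − x² = 0, so t = (√(D² + v²x²) − D)/v².
√(D² + v²x²) = √(0.171² + 2.08² × 12.7²) = 26.42; v² = 4.3264.
t = (26.42 − 0.171)/4.3264 = 6.07 days (vs. the pure-advection estimate x/v = 6.11 d).

6.07 days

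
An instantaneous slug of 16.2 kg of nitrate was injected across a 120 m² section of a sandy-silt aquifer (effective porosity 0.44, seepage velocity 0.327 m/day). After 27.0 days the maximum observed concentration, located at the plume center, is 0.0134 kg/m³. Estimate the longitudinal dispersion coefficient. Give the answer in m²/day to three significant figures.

1.55 m²/day

At the plume center C_max = M/(n_e·A·√(4πDt)), so D = M²/(4πt·(n_e·A·C_max)²).
n_e·A·C_max = 0.44 × 120 × 0.0134 = 0.7075 kg/m.
D = 16.2²/(4π × 27.0 × 0.7075²) = 1.55 m²/day.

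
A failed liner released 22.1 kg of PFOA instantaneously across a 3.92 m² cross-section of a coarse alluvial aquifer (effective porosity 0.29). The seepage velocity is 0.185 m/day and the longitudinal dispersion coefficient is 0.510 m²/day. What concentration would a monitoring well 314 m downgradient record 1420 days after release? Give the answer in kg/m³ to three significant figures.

0.0822 kg/m³

For an instantaneous plane source, C(x,t) = M/(n_e·A·√(4πDt)) · exp(−(x−vt)²/(4Dt)), with n_e·A the pore (flow) area.
Plume center vt = 0.185 × 1420 = 262.7 m, so the well at 314 m is 51.3 m downgradient of the peak.
√(4πDt) = 95.40 m, giving peak height M/(n_e·A·√(4πDt)) = 22.1/(0.29 × 3.92 × 95.40) = 0.2038 kg/m³.
(x−vt)²/(4Dt) = (51.3)²/(4 × 0.510 × 1420) = 0.9085; exp(−0.9085) = 0.4031.
C = 0.2038 × 0.4031 = 0.0822 kg/m³.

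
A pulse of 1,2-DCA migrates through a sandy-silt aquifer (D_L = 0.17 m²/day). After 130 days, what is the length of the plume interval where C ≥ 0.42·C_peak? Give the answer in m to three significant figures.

The plume is Gaussian with σ = √(2Dt) = √(2 × 0.17 × 130) = 6.648 m.
C/C_peak = exp(−Δx²/(2σ²)) = 0.42 ⇒ Δx = σ·√(−2 ln 0.42) = 6.648 × 1.317 = 8.755 m.
Width = 2Δx = 17.5 m.

17.5 m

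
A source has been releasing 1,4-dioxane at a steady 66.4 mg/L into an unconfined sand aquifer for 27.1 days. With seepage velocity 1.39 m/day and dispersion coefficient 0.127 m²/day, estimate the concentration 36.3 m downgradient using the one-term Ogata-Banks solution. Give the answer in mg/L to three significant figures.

For a continuous step input, C/C₀ ≈ ½·erfc((x−vt)/(2√(Dt))).
vt = 1.39 × 27.1 = 37.669 m and 2√(Dt) = 2√(0.127 × 27.1) = 3.710 m.
Argument (x−vt)/(2√(Dt)) = (36.3 − 37.669)/3.710 = -0.3690; ½·erfc(-0.3690) = 0.6991.
C = 66.4 × 0.6991 = 46.4 mg/L.

46.4 mg/L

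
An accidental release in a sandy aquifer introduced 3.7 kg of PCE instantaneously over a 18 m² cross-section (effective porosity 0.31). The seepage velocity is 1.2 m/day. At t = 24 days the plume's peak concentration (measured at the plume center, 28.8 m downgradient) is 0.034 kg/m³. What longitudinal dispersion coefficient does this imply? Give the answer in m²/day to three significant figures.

1.26 m²/day

At the plume center C_max = M/(n_e·A·√(4πDt)), so D = M²/(4πt·(n_e·A·C_max)²).
n_e·A·C_max = 0.31 × 18 × 0.034 = 0.1897 kg/m.
D = 3.7²/(4π × 24 × 0.1897²) = 1.26 m²/day.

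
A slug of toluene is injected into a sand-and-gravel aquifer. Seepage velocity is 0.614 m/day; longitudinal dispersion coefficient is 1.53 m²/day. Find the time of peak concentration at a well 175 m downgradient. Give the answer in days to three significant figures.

For the 1D instantaneous-source solution, setting ∂C/∂t = 0 at fixed x gives v²t² + 2Dt − x² = 0, so t = (√(D² + v²x²) − D)/v².
√(D² + v²x²) = √(1.53² + 0.614² × 175²) = 107.5; v² = 0.376996.
t = (107.5 − 1.53)/0.376996 = 281 days (vs. the pure-advection estimate x/v = 285 d).

281 days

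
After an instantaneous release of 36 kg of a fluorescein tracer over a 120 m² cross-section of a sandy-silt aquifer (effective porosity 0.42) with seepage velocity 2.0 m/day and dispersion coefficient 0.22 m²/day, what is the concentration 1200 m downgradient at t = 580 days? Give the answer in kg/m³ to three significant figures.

For an instantaneous plane source, C(x,t) = M/(n_e·A·√(4πDt)) · exp(−(x−vt)²/(4Dt)), with n_e·A the pore (flow) area.
Plume center vt = 2.0 × 580 = 1160 m, so the well at 1200 m is 40 m downgradient of the peak.
√(4πDt) = 40.04 m, giving peak height M/(n_e·A·√(4πDt)) = 36/(0.42 × 120 × 40.04) = 0.01784 kg/m³.
(x−vt)²/(4Dt) = (40)²/(4 × 0.22 × 580) = 3.135; exp(−3.135) = 0.04350.
C = 0.01784 × 0.04350 = 0.000776 kg/m³.

0.000776 kg/m³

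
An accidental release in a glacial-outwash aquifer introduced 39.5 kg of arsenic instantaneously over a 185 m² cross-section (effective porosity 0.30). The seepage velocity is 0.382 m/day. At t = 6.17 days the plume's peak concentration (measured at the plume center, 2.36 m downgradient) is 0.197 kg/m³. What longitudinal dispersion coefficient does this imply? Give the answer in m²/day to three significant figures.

At the plume center C_max = M/(n_e·A·√(4πDt)), so D = M²/(4πt·(n_e·A·C_max)²).
n_e·A·C_max = 0.30 × 185 × 0.197 = 10.93 kg/m.
D = 39.5²/(4π × 6.17 × 10.93²) = 0.168 m²/day.

0.168 m²/day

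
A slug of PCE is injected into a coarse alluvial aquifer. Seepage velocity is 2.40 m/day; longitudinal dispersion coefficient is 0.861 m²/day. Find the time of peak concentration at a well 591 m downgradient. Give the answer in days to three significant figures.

For the 1D instantaneous-source solution, setting ∂C/∂t = 0 at fixed x gives v²t² + 2Dt − x² = 0, so t = (√(D² + v²x²) − D)/v².
√(D² + v²x²) = √(0.861² + 2.40² × 591²) = 1418; v² = 5.76.
t = (1418 − 0.861)/5.76 = 246 days (vs. the pure-advection estimate x/v = 246 d).

246 days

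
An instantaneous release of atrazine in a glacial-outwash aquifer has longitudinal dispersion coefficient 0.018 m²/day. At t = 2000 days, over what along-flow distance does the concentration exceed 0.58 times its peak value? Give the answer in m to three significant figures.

The plume is Gaussian with σ = √(2Dt) = √(2 × 0.018 × 2000) = 8.485 m.
C/C_peak = exp(−Δx²/(2σ²)) = 0.58 ⇒ Δx = σ·√(−2 ln 0.58) = 8.485 × 1.044 = 8.858 m.
Width = 2Δx = 17.7 m.

17.7 m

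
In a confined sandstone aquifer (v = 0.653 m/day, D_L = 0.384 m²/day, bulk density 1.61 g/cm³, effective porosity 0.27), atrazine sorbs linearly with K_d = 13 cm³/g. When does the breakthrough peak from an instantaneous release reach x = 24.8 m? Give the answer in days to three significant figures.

Retardation factor R = 1 + ρ_b·K_d/n = 1 + 1.61 × 13/0.27 = 78.52.
Sorption retards both mechanisms: v_R = v/R = 0.008316 m/day, D_R = D/R = 0.004890 m²/day.
Peak time from v_R²t² + 2D_R t − x² = 0: t = (√(D_R² + v_R²x²) − D_R)/v_R².
√(D_R² + v_R²x²) = √(0.004890² + 0.008316² × 24.8²) = 0.2063; v_R² = 6.916e-05.
t = (0.2063 − 0.004890)/6.916e-05 = 2910 days.

2910 days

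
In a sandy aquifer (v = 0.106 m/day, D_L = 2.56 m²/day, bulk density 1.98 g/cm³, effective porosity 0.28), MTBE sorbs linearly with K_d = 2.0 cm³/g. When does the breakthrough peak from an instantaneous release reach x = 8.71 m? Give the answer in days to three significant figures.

218 days

Retardation factor R = 1 + ρ_b·K_d/n = 1 + 1.98 × 2.0/0.28 = 15.14.
Sorption retards both mechanisms: v_R = v/R = 0.007001 m/day, D_R = D/R = 0.1691 m²/day.
Peak time from v_R²t² + 2D_R t − x² = 0: t = (√(D_R² + v_R²x²) − D_R)/v_R².
√(D_R² + v_R²x²) = √(0.1691² + 0.007001² × 8.71²) = 0.1798; v_R² = 4.901e-05.
t = (0.1798 − 0.1691)/4.901e-05 = 218 days.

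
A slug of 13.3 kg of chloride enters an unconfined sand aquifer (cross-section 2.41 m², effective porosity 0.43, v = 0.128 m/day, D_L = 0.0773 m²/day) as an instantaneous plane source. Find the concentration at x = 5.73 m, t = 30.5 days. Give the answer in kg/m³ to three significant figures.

1.66 kg/m³

For an instantaneous plane source, C(x,t) = M/(n_e·A·√(4πDt)) · exp(−(x−vt)²/(4Dt)), with n_e·A the pore (flow) area.
Plume center vt = 0.128 × 30.5 = 3.904 m, so the well at 5.73 m is 1.826 m downgradient of the peak.
√(4πDt) = 5.443 m, giving peak height M/(n_e·A·√(4πDt)) = 13.3/(0.43 × 2.41 × 5.443) = 2.358 kg/m³.
(x−vt)²/(4Dt) = (1.826)²/(4 × 0.0773 × 30.5) = 0.3536; exp(−0.3536) = 0.7022.
C = 2.358 × 0.7022 = 1.66 kg/m³.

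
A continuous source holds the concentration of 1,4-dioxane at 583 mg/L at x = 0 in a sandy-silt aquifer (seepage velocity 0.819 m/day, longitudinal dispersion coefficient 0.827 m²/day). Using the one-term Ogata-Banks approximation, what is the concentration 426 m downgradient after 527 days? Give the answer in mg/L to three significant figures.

For a continuous step input, C/C₀ ≈ ½·erfc((x−vt)/(2√(Dt))).
vt = 0.819 × 527 = 431.613 m and 2√(Dt) = 2√(0.827 × 527) = 41.75 m.
Argument (x−vt)/(2√(Dt)) = (426 − 431.613)/41.75 = -0.1344; ½·erfc(-0.1344) = 0.5754.
C = 583 × 0.5754 = 335 mg/L.

335 mg/L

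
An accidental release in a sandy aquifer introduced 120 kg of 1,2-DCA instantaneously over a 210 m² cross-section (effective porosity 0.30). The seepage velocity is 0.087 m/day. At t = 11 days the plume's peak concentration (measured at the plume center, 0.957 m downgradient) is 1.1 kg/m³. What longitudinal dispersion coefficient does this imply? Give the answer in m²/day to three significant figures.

At the plume center C_max = M/(n_e·A·√(4πDt)), so D = M²/(4πt·(n_e·A·C_max)²).
n_e·A·C_max = 0.30 × 210 × 1.1 = 69.30 kg/m.
D = 120²/(4π × 11 × 69.30²) = 0.0217 m²/day.

0.0217 m²/day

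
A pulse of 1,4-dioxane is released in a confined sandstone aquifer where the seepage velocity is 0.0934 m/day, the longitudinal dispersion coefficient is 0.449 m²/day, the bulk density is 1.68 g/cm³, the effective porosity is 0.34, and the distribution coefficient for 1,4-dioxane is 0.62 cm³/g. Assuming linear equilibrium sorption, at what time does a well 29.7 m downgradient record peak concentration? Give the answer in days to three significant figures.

1100 days

Retardation factor R = 1 + ρ_b·K_d/n = 1 + 1.68 × 0.62/0.34 = 4.064.
Sorption retards both mechanisms: v_R = v/R = 0.02298 m/day, D_R = D/R = 0.1105 m²/day.
Peak time from v_R²t² + 2D_R t − x² = 0: t = (√(D_R² + v_R²x²) − D_R)/v_R².
√(D_R² + v_R²x²) = √(0.1105² + 0.02298² × 29.7²) = 0.6914; v_R² = 0.0005281.
t = (0.6914 − 0.1105)/0.0005281 = 1100 days.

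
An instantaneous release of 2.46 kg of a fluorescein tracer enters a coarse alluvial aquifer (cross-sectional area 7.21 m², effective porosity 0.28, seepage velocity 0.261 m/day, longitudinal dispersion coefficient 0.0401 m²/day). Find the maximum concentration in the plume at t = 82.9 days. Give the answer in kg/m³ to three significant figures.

The peak of an instantaneous 1D plume sits at x = vt; there the Gaussian factor is 1 and C_max = M/(n_e·A·√(4πDt)), where n_e·A is the pore area the mass is dissolved in.
√(4πDt) = √(4π × 0.0401 × 82.9) = 6.463 m, so C_max = 2.46/(0.28 × 7.21 × 6.463) = 0.189 kg/m³.

0.189 kg/m³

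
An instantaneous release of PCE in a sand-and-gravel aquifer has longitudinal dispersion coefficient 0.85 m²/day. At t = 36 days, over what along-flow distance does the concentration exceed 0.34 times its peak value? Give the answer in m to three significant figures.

The plume is Gaussian with σ = √(2Dt) = √(2 × 0.85 × 36) = 7.823 m.
C/C_peak = exp(−Δx²/(2σ²)) = 0.34 ⇒ Δx = σ·√(−2 ln 0.34) = 7.823 × 1.469 = 11.49 m.
Width = 2Δx = 23.0 m.

23.0 m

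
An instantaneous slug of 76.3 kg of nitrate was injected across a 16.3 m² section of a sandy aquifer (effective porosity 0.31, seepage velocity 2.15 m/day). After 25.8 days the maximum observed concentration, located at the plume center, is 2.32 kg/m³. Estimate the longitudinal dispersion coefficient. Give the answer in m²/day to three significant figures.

At the plume center C_max = M/(n_e·A·√(4πDt)), so D = M²/(4πt·(n_e·A·C_max)²).
n_e·A·C_max = 0.31 × 16.3 × 2.32 = 11.72 kg/m.
D = 76.3²/(4π × 25.8 × 11.72²) = 0.131 m²/day.

0.131 m²/day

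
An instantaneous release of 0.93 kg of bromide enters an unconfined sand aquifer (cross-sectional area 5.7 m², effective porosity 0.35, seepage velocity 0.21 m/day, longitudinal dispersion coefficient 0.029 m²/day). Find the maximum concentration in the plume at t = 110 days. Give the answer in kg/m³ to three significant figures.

The peak of an instantaneous 1D plume sits at x = vt; there the Gaussian factor is 1 and C_max = M/(n_e·A·√(4πDt)), where n_e·A is the pore area the mass is dissolved in.
√(4πDt) = √(4π × 0.029 × 110) = 6.331 m, so C_max = 0.93/(0.35 × 5.7 × 6.331) = 0.0736 kg/m³.

0.0736 kg/m³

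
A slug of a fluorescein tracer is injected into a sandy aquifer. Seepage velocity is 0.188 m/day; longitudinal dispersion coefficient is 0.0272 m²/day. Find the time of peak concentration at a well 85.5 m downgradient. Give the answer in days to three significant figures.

For the 1D instantaneous-source solution, setting ∂C/∂t = 0 at fixed x gives v²t² + 2Dt − x² = 0, so t = (√(D² + v²x²) − D)/v².
√(D² + v²x²) = √(0.0272² + 0.188² × 85.5²) = 16.07; v² = 0.035344.
t = (16.07 − 0.0272)/0.035344 = 454 days (vs. the pure-advection estimate x/v = 455 d).

454 days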